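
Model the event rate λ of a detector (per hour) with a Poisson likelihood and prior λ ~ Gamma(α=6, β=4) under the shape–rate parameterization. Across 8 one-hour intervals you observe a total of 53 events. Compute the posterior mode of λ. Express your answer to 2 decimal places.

Σxᵢ = 53, n = 8.
Posterior ∝ λ^5e^(−4λ) · λ^53e^(−8λ) = λ^58e^(−12λ), i.e. Gamma(shape=59, rate=12).
The mode of a Gamma(a, b) with a ≥ 1 (shape–rate) is (a−1)/b = 58/12 ≈ 4.83.

λ̂_MAP = 4.83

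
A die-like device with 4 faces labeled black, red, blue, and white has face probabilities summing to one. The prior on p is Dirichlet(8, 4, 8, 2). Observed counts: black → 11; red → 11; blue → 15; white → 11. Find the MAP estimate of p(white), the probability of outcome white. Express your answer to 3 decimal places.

The posterior is Dirichlet(αᵢ + nᵢ) = Dirichlet(19, 15, 23, 13).
For a Dirichlet(a₁,…,a_K) with all aᵢ > 1, the mode has j-th component (aⱼ − 1)/(Σaᵢ − K).
Here Σaᵢ = 70 and K = 4, so p(white) = (13 − 1)/(70 − 4) = 12/66 ≈ 0.182.

MAP estimate of p(white) = 0.182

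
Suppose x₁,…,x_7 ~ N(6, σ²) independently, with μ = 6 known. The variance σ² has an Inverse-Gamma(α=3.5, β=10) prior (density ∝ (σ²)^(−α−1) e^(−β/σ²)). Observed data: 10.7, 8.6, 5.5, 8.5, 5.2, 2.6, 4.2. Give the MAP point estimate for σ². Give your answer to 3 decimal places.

σ̂²_MAP = 4.424

Sum of squared deviations about the known mean: SS = (10.7−6)² + (8.6−6)² + (5.5−6)² + (8.5−6)² + (5.2−6)² + (2.6−6)² + (4.2−6)² = 50.79.
The Normal likelihood contributes (σ²)^(−n/2) exp(−SS/(2σ²)), so the posterior is Inverse-Gamma(α + n/2, β + SS/2) = Inverse-Gamma(7, 35.395).
The mode of Inverse-Gamma(a, b) is b/(a+1) = 35.395/8 ≈ 4.424.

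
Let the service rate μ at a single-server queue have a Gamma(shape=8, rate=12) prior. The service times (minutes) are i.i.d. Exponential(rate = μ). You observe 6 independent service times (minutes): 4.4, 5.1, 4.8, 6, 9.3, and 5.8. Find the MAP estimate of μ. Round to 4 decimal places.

μ̂_MAP = 0.2743

The Exponential(rate=μ) likelihood is ∝ μ^n e^(−μΣtᵢ). Here n = 6 and Σtᵢ = 4.4 + 5.1 + 4.8 + 6 + 9.3 + 5.8 = 35.4.
Posterior ∝ μ^7e^(−12μ) · μ^6e^(−35.4μ) = μ^13e^(−47.4μ), i.e. Gamma(14, 47.4).
Mode = (a−1)/b = 13/47.4 ≈ 0.2743.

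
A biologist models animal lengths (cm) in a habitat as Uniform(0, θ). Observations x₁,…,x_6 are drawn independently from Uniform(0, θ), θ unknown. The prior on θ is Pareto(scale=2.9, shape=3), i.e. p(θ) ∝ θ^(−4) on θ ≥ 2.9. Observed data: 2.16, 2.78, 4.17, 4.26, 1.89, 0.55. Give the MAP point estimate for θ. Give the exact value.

θ̂_MAP = 4.26

The Uniform(0, θ) likelihood is θ^(−n) for θ ≥ max(xᵢ), zero otherwise. Here max(xᵢ) = 4.26.
Posterior ∝ θ^(−4) · θ^(−6) = θ^(−10) on θ ≥ max(2.9, 4.26) = 4.26.
This density is strictly decreasing in θ, so the posterior mode lies at the lower boundary of the support.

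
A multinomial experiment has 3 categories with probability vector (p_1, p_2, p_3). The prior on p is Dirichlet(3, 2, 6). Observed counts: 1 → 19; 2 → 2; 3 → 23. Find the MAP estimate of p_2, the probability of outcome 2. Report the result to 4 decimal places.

MAP estimate: 0.0577

The posterior is Dirichlet(αᵢ + nᵢ) = Dirichlet(22, 4, 29).
For a Dirichlet(a₁,…,a_K) with all aᵢ > 1, the mode has j-th component (aⱼ − 1)/(Σaᵢ − K).
Here Σaᵢ = 55 and K = 3, so p_2 = (4 − 1)/(55 − 3) = 3/52 ≈ 0.0577.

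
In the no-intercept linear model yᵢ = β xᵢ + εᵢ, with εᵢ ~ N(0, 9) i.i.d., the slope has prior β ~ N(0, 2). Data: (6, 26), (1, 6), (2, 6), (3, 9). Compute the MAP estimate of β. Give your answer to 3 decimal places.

log p(β | y) = −Σ(yᵢ − βxᵢ)²/(2·9) − β²/(2·2) + const.
Setting the derivative to zero: Σxᵢ(yᵢ − βxᵢ)/9 − β/2 = 0, so β = Σxᵢyᵢ / (Σxᵢ² + σ²/τ²).
Σxᵢyᵢ = 6·26 + 1·6 + 2·6 + 3·9 = 201; Σxᵢ² = 50; σ²/τ² = 4.5.
β̂_MAP = 201 / (50 + 4.5) = 201/54.5 ≈ 3.688.

β̂_MAP = 3.688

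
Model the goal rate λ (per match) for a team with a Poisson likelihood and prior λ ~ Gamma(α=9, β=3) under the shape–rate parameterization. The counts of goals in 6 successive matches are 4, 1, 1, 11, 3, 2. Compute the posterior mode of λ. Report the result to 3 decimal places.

Σxᵢ = 4+1+1+11+3+2 = 22, with n = 6.
Posterior ∝ λ^8e^(−3λ) · λ^22e^(−6λ) = λ^30e^(−9λ), i.e. Gamma(shape=31, rate=9).
The mode of a Gamma(a, b) with a ≥ 1 (shape–rate) is (a−1)/b = 30/9 ≈ 3.333.

λ̂_MAP = 3.333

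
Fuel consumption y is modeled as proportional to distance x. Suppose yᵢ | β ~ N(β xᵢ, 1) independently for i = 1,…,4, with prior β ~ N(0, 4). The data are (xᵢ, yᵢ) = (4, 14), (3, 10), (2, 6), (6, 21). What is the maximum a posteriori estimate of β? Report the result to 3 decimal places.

log p(β | y) = −Σ(yᵢ − βxᵢ)²/(2·1) − β²/(2·4) + const.
Setting the derivative to zero: Σxᵢ(yᵢ − βxᵢ)/1 − β/4 = 0, so β = Σxᵢyᵢ / (Σxᵢ² + σ²/τ²).
Σxᵢyᵢ = 4·14 + 3·10 + 2·6 + 6·21 = 224; Σxᵢ² = 65; σ²/τ² = 0.25.
β̂_MAP = 224 / (65 + 0.25) = 224/65.25 ≈ 3.433.

β̂_MAP = 3.433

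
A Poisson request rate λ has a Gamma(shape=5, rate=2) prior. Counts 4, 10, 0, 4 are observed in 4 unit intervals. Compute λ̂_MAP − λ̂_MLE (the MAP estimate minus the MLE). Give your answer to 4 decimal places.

MAP − MLE = -0.8333

Σxᵢ = 18. Posterior is Gamma(23, 6); MAP = (23−1)/6 = 22/6 ≈ 3.66667.
MLE = x̄ = 18/4 ≈ 4.50000.
Difference = 22/6 − 18/4 = -5/6 ≈ -0.8333.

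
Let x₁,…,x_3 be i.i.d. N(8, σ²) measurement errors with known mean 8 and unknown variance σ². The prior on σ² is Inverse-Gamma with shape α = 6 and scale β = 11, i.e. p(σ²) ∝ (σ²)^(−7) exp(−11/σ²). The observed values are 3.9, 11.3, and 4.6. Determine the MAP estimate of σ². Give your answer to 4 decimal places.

Sum of squared deviations about the known mean: SS = (3.9−8)² + (11.3−8)² + (4.6−8)² = 39.26.
The Normal likelihood contributes (σ²)^(−n/2) exp(−SS/(2σ²)), so the posterior is Inverse-Gamma(α + n/2, β + SS/2) = Inverse-Gamma(7.5, 30.63).
The mode of Inverse-Gamma(a, b) is b/(a+1) = 30.63/8.5 ≈ 3.6035.

σ̂²_MAP = 3.6035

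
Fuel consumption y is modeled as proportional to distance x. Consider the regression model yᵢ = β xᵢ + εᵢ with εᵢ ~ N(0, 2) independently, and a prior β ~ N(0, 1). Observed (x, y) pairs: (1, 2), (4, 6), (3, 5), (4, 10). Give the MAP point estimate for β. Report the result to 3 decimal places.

β̂_MAP = 1.841

log p(β | y) = −Σ(yᵢ − βxᵢ)²/(2·2) − β²/(2·1) + const.
Setting the derivative to zero: Σxᵢ(yᵢ − βxᵢ)/2 − β/1 = 0, so β = Σxᵢyᵢ / (Σxᵢ² + σ²/τ²).
Σxᵢyᵢ = 1·2 + 4·6 + 3·5 + 4·10 = 81; Σxᵢ² = 42; σ²/τ² = 2.
β̂_MAP = 81 / (42 + 2) = 81/44 ≈ 1.841.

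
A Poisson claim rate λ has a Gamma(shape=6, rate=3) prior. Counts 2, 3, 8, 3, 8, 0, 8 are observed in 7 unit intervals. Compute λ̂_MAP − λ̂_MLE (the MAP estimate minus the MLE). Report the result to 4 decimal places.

Σxᵢ = 32. Posterior is Gamma(38, 10); MAP = (38−1)/10 = 37/10 ≈ 3.70000.
MLE = x̄ = 32/7 ≈ 4.57143.
Difference = 37/10 − 32/7 = -61/70 ≈ -0.8714.

MAP − MLE = -0.8714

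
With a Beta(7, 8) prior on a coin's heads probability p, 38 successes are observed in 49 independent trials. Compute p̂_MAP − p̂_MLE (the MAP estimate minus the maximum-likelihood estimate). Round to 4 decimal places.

Posterior is Beta(45, 19); MAP = (45−1)/(64−2) = 44/62 ≈ 0.70968.
MLE ignores the prior: p̂_MLE = k/n = 38/49 ≈ 0.77551.
Difference = 44/62 − 38/49 = -100/1519 ≈ -0.0658.

MAP − MLE = -0.0658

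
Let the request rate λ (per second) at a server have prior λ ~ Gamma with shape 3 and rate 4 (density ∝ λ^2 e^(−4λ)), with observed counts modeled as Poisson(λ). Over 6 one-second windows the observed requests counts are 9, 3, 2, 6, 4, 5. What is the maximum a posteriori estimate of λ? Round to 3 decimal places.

Σxᵢ = 9+3+2+6+4+5 = 29, with n = 6.
Posterior ∝ λ^2e^(−4λ) · λ^29e^(−6λ) = λ^31e^(−10λ), i.e. Gamma(shape=32, rate=10).
The mode of a Gamma(a, b) with a ≥ 1 (shape–rate) is (a−1)/b = 31/10 ≈ 3.100.

λ̂_MAP = 3.100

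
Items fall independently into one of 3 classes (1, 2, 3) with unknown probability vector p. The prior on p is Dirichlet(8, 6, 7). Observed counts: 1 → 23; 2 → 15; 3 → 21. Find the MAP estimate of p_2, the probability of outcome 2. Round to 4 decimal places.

The posterior is Dirichlet(αᵢ + nᵢ) = Dirichlet(31, 21, 28).
For a Dirichlet(a₁,…,a_K) with all aᵢ > 1, the mode has j-th component (aⱼ − 1)/(Σaᵢ − K).
Here Σaᵢ = 80 and K = 3, so p_2 = (21 − 1)/(80 − 3) = 20/77 ≈ 0.2597.

MAP estimate: 0.2597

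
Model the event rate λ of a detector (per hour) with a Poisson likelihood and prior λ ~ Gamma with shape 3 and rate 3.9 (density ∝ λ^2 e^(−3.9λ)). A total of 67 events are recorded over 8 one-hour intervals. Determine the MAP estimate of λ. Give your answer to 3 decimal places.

λ̂_MAP = 5.798

Σxᵢ = 67, n = 8.
Posterior ∝ λ^2e^(−3.9λ) · λ^67e^(−8λ) = λ^69e^(−11.9λ), i.e. Gamma(shape=70, rate=11.9).
The mode of a Gamma(a, b) with a ≥ 1 (shape–rate) is (a−1)/b = 69/11.9 ≈ 5.798.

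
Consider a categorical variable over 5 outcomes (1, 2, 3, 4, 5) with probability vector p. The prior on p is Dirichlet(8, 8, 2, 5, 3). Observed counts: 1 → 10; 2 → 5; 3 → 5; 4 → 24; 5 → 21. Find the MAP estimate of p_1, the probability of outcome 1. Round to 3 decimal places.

MAP estimate: 0.198

The posterior is Dirichlet(αᵢ + nᵢ) = Dirichlet(18, 13, 7, 29, 24).
For a Dirichlet(a₁,…,a_K) with all aᵢ > 1, the mode has j-th component (aⱼ − 1)/(Σaᵢ − K).
Here Σaᵢ = 91 and K = 5, so p_1 = (18 − 1)/(91 − 5) = 17/86 ≈ 0.198.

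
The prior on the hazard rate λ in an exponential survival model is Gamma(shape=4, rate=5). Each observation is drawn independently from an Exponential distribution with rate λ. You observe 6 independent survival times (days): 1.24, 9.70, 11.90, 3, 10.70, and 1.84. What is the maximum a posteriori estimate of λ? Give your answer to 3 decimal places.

λ̂_MAP = 0.207

The Exponential(rate=λ) likelihood is ∝ λ^n e^(−λΣtᵢ). Here n = 6 and Σtᵢ = 1.24 + 9.70 + 11.90 + 3 + 10.70 + 1.84 = 38.38.
Posterior ∝ λ^3e^(−5λ) · λ^6e^(−38.38λ) = λ^9e^(−43.38λ), i.e. Gamma(10, 43.38).
Mode = (a−1)/b = 9/43.38 ≈ 0.207.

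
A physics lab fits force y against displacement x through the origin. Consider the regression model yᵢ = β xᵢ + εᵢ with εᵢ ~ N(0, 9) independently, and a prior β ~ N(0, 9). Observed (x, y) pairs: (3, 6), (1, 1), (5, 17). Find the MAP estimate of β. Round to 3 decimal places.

log p(β | y) = −Σ(yᵢ − βxᵢ)²/(2·9) − β²/(2·9) + const.
Setting the derivative to zero: Σxᵢ(yᵢ − βxᵢ)/9 − β/9 = 0, so β = Σxᵢyᵢ / (Σxᵢ² + σ²/τ²).
Σxᵢyᵢ = 3·6 + 1·1 + 5·17 = 104; Σxᵢ² = 35; σ²/τ² = 1.
β̂_MAP = 104 / (35 + 1) = 104/36 ≈ 2.889.

β̂_MAP = 2.889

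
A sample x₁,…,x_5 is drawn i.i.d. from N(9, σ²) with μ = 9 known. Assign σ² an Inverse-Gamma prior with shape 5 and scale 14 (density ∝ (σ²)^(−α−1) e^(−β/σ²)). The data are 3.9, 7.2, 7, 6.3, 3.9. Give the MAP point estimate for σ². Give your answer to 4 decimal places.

Sum of squared deviations about the known mean: SS = (3.9−9)² + (7.2−9)² + (7−9)² + (6.3−9)² + (3.9−9)² = 66.55.
The Normal likelihood contributes (σ²)^(−n/2) exp(−SS/(2σ²)), so the posterior is Inverse-Gamma(α + n/2, β + SS/2) = Inverse-Gamma(7.5, 47.275).
The mode of Inverse-Gamma(a, b) is b/(a+1) = 47.275/8.5 ≈ 5.5618.

σ̂²_MAP = 5.5618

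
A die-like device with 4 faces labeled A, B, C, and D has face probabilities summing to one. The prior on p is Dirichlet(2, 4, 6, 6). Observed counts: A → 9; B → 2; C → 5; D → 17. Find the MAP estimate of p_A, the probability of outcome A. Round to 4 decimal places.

The posterior is Dirichlet(αᵢ + nᵢ) = Dirichlet(11, 6, 11, 23).
For a Dirichlet(a₁,…,a_K) with all aᵢ > 1, the mode has j-th component (aⱼ − 1)/(Σaᵢ − K).
Here Σaᵢ = 51 and K = 4, so p_A = (11 − 1)/(51 − 4) = 10/47 ≈ 0.2128.

MAP estimate of p_A = 0.2128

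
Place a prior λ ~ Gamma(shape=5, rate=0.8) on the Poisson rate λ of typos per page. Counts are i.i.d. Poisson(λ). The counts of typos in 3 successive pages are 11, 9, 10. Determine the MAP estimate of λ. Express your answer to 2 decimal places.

Σxᵢ = 11+9+10 = 30, with n = 3.
Posterior ∝ λ^4e^(−0.8λ) · λ^30e^(−3λ) = λ^34e^(−3.8λ), i.e. Gamma(shape=35, rate=3.8).
The mode of a Gamma(a, b) with a ≥ 1 (shape–rate) is (a−1)/b = 34/3.8 ≈ 8.95.

λ̂_MAP = 8.95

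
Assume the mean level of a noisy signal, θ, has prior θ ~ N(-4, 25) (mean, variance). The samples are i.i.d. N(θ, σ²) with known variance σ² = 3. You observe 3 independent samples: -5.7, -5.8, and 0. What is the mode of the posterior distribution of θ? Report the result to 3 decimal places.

n = 3; x̄ = ((-5.7) + (-5.8) + 0)/3 = -11.5/3 = -23/6 ≈ -3.8333.
For a Normal prior and Normal likelihood with known variance, the posterior is Normal; its mode equals its mean, the precision-weighted average.
Prior precision 1/σ₀² = 1/25 = 0.04; data precision n/σ² = 3/3 = 1.
θ̂ = (0.04·(-4) + 1·(-23/6)) / (0.04 + 1) = (-599/150)/1.04 = -599/156 ≈ -3.840.

θ̂_MAP = -3.840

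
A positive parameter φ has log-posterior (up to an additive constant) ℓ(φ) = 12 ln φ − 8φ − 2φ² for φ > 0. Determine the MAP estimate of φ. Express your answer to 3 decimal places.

φ̂_MAP = 1.000

ℓ'(φ) = 12/φ − 8 − 4φ. Setting this to zero and multiplying by φ: 4φ² + 8φ − 12 = 0.
φ = (−8 + √(8² + 4·4·12)) / (2·4) = (−8 + √256) / 8 = (−8 + 16)/8 = 1.
ℓ''(φ) = −12/φ² − 4 < 0, confirming a maximum.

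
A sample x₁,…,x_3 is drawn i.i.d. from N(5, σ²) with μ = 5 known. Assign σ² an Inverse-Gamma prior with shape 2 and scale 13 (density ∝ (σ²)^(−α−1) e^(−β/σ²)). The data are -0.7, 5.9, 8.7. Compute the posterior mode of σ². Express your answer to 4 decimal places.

Sum of squared deviations about the known mean: SS = (-0.7−5)² + (5.9−5)² + (8.7−5)² = 46.99.
The Normal likelihood contributes (σ²)^(−n/2) exp(−SS/(2σ²)), so the posterior is Inverse-Gamma(α + n/2, β + SS/2) = Inverse-Gamma(3.5, 36.495).
The mode of Inverse-Gamma(a, b) is b/(a+1) = 36.495/4.5 ≈ 8.1100.

σ̂²_MAP = 8.1100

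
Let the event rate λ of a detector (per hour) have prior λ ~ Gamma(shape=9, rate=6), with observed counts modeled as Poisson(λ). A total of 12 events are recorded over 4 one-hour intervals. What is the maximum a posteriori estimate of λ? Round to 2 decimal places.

λ̂_MAP = 2.00

Σxᵢ = 12, n = 4.
Posterior ∝ λ^8e^(−6λ) · λ^12e^(−4λ) = λ^20e^(−10λ), i.e. Gamma(shape=21, rate=10).
The mode of a Gamma(a, b) with a ≥ 1 (shape–rate) is (a−1)/b = 20/10 ≈ 2.00.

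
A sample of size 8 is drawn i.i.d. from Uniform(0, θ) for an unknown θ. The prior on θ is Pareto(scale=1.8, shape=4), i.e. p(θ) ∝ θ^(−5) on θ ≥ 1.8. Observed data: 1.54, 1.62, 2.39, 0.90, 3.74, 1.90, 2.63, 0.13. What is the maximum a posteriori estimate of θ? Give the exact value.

θ̂_MAP = 3.74

The Uniform(0, θ) likelihood is θ^(−n) for θ ≥ max(xᵢ), zero otherwise. Here max(xᵢ) = 3.74.
Posterior ∝ θ^(−5) · θ^(−8) = θ^(−13) on θ ≥ max(1.8, 3.74) = 3.74.
This density is strictly decreasing in θ, so the posterior mode lies at the lower boundary of the support.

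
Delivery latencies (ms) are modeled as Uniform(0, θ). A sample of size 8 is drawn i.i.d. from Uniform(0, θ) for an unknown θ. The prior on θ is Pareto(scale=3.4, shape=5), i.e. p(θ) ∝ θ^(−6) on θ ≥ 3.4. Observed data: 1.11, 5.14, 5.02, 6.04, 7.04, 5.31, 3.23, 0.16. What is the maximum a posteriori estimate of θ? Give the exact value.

The Uniform(0, θ) likelihood is θ^(−n) for θ ≥ max(xᵢ), zero otherwise. Here max(xᵢ) = 7.04.
Posterior ∝ θ^(−6) · θ^(−8) = θ^(−14) on θ ≥ max(3.4, 7.04) = 7.04.
This density is strictly decreasing in θ, so the posterior mode lies at the lower boundary of the support.

θ̂_MAP = 7.04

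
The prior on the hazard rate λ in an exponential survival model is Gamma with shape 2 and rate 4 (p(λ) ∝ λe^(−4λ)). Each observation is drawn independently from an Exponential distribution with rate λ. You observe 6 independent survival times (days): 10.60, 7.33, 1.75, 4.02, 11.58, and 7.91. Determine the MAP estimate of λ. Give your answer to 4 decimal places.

The Exponential(rate=λ) likelihood is ∝ λ^n e^(−λΣtᵢ). Here n = 6 and Σtᵢ = 10.60 + 7.33 + 1.75 + 4.02 + 11.58 + 7.91 = 43.19.
Posterior ∝ λe^(−4λ) · λ^6e^(−43.19λ) = λ^7e^(−47.19λ), i.e. Gamma(8, 47.19).
Mode = (a−1)/b = 7/47.19 ≈ 0.1483.

λ̂_MAP = 0.1483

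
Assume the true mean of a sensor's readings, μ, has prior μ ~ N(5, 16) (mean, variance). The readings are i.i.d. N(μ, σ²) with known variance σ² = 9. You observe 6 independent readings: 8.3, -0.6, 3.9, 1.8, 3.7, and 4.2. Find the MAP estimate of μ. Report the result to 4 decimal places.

μ̂_MAP = 3.6743

n = 6; x̄ = (8.3 + (-0.6) + 3.9 + 1.8 + 3.7 + 4.2)/6 = 21.3/6 = 3.55.
For a Normal prior and Normal likelihood with known variance, the posterior is Normal; its mode equals its mean, the precision-weighted average.
Prior precision 1/σ₀² = 1/16 = 0.0625; data precision n/σ² = 6/9 = 2/3.
μ̂ = (0.0625·5 + (2/3)·3.55) / (0.0625 + 2/3) = (643/240)/(35/48) = 643/175 ≈ 3.6743.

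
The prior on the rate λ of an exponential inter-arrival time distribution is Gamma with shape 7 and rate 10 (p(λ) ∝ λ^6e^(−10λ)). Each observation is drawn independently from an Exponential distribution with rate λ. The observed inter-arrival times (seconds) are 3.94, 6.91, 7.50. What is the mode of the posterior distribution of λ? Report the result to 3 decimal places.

λ̂_MAP = 0.317

The Exponential(rate=λ) likelihood is ∝ λ^n e^(−λΣtᵢ). Here n = 3 and Σtᵢ = 3.94 + 6.91 + 7.50 = 18.35.
Posterior ∝ λ^6e^(−10λ) · λ^3e^(−18.35λ) = λ^9e^(−28.35λ), i.e. Gamma(10, 28.35).
Mode = (a−1)/b = 9/28.35 ≈ 0.317.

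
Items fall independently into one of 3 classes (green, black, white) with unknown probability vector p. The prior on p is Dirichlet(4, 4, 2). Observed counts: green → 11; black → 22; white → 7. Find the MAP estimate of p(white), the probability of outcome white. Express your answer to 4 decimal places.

The posterior is Dirichlet(αᵢ + nᵢ) = Dirichlet(15, 26, 9).
For a Dirichlet(a₁,…,a_K) with all aᵢ > 1, the mode has j-th component (aⱼ − 1)/(Σaᵢ − K).
Here Σaᵢ = 50 and K = 3, so p(white) = (9 − 1)/(50 − 3) = 8/47 ≈ 0.1702.

MAP estimate of p(white) = 0.1702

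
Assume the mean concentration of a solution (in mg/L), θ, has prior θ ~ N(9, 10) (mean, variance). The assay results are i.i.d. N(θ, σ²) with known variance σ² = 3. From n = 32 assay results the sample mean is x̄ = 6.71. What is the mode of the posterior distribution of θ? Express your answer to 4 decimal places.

θ̂_MAP = 6.7313

n = 32, x̄ = 6.71.
For a Normal prior and Normal likelihood with known variance, the posterior is Normal; its mode equals its mean, the precision-weighted average.
Prior precision 1/σ₀² = 1/10 = 0.1; data precision n/σ² = 32/3.
θ̂ = (0.1·9 + (32/3)·6.71) / (0.1 + 32/3) = (10871/150)/(323/30) = 10871/1615 ≈ 6.7313.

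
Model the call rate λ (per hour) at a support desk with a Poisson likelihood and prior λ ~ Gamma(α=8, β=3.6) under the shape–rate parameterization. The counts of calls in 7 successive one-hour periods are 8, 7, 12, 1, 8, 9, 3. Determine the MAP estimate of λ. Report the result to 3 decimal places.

Σxᵢ = 8+7+12+1+8+9+3 = 48, with n = 7.
Posterior ∝ λ^7e^(−3.6λ) · λ^48e^(−7λ) = λ^55e^(−10.6λ), i.e. Gamma(shape=56, rate=10.6).
The mode of a Gamma(a, b) with a ≥ 1 (shape–rate) is (a−1)/b = 55/10.6 ≈ 5.189.

λ̂_MAP = 5.189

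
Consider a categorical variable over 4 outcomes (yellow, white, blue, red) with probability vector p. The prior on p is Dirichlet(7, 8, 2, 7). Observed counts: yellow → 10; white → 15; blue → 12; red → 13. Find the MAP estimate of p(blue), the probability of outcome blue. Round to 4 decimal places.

MAP estimate of p(blue) = 0.1857

The posterior is Dirichlet(αᵢ + nᵢ) = Dirichlet(17, 23, 14, 20).
For a Dirichlet(a₁,…,a_K) with all aᵢ > 1, the mode has j-th component (aⱼ − 1)/(Σaᵢ − K).
Here Σaᵢ = 74 and K = 4, so p(blue) = (14 − 1)/(74 − 4) = 13/70 ≈ 0.1857.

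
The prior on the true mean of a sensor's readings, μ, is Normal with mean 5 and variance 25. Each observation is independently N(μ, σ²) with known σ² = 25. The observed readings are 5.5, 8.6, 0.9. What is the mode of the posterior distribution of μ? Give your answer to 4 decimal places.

μ̂_MAP = 5.0000

n = 3; x̄ = (5.5 + 8.6 + 0.9)/3 = 15/3 = 5.
For a Normal prior and Normal likelihood with known variance, the posterior is Normal; its mode equals its mean, the precision-weighted average.
Prior precision 1/σ₀² = 1/25 = 0.04; data precision n/σ² = 3/25 = 0.12.
μ̂ = (0.04·5 + 0.12·5) / (0.04 + 0.12) = 0.8/0.16 = 5.0000.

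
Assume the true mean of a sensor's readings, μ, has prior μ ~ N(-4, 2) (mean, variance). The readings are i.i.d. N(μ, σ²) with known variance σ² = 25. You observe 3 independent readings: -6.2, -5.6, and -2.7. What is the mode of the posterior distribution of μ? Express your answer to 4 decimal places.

μ̂_MAP = -4.1613

n = 3; x̄ = ((-6.2) + (-5.6) + (-2.7))/3 = -14.5/3 = -29/6 ≈ -4.8333.
For a Normal prior and Normal likelihood with known variance, the posterior is Normal; its mode equals its mean, the precision-weighted average.
Prior precision 1/σ₀² = 1/2 = 0.5; data precision n/σ² = 3/25 = 0.12.
μ̂ = (0.5·(-4) + 0.12·(-29/6)) / (0.5 + 0.12) = (-2.58)/0.62 = -129/31 ≈ -4.1613.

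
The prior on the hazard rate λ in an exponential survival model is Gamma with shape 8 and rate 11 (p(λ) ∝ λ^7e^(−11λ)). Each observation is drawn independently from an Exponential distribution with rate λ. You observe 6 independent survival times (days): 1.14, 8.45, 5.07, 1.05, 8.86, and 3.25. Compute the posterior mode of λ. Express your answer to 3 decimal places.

λ̂_MAP = 0.335

The Exponential(rate=λ) likelihood is ∝ λ^n e^(−λΣtᵢ). Here n = 6 and Σtᵢ = 1.14 + 8.45 + 5.07 + 1.05 + 8.86 + 3.25 = 27.82.
Posterior ∝ λ^7e^(−11λ) · λ^6e^(−27.82λ) = λ^13e^(−38.82λ), i.e. Gamma(14, 38.82).
Mode = (a−1)/b = 13/38.82 ≈ 0.335.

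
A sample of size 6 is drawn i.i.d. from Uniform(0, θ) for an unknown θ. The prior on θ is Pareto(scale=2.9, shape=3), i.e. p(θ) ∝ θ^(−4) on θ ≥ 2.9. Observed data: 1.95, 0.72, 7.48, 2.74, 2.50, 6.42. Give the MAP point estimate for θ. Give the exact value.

The Uniform(0, θ) likelihood is θ^(−n) for θ ≥ max(xᵢ), zero otherwise. Here max(xᵢ) = 7.48.
Posterior ∝ θ^(−4) · θ^(−6) = θ^(−10) on θ ≥ max(2.9, 7.48) = 7.48.
This density is strictly decreasing in θ, so the posterior mode lies at the lower boundary of the support.

θ̂_MAP = 7.48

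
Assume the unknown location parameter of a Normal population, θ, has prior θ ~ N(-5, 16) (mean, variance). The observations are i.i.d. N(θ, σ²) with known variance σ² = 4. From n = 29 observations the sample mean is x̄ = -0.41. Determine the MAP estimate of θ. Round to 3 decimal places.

θ̂_MAP = -0.449

n = 29, x̄ = -0.41.
For a Normal prior and Normal likelihood with known variance, the posterior is Normal; its mode equals its mean, the precision-weighted average.
Prior precision 1/σ₀² = 1/16 = 0.0625; data precision n/σ² = 29/4 = 7.25.
θ̂ = (0.0625·(-5) + 7.25·(-0.41)) / (0.0625 + 7.25) = (-3.285)/7.3125 = -146/325 ≈ -0.449.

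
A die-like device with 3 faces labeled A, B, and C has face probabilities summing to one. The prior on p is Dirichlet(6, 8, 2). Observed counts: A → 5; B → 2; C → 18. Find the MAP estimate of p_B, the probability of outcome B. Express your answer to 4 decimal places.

The posterior is Dirichlet(αᵢ + nᵢ) = Dirichlet(11, 10, 20).
For a Dirichlet(a₁,…,a_K) with all aᵢ > 1, the mode has j-th component (aⱼ − 1)/(Σaᵢ − K).
Here Σaᵢ = 41 and K = 3, so p_B = (10 − 1)/(41 − 3) = 9/38 ≈ 0.2368.

MAP estimate of p_B = 0.2368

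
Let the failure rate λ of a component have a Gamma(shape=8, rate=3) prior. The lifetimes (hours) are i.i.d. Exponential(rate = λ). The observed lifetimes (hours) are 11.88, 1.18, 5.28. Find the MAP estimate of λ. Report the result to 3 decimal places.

The Exponential(rate=λ) likelihood is ∝ λ^n e^(−λΣtᵢ). Here n = 3 and Σtᵢ = 11.88 + 1.18 + 5.28 = 18.34.
Posterior ∝ λ^7e^(−3λ) · λ^3e^(−18.34λ) = λ^10e^(−21.34λ), i.e. Gamma(11, 21.34).
Mode = (a−1)/b = 10/21.34 ≈ 0.469.

λ̂_MAP = 0.469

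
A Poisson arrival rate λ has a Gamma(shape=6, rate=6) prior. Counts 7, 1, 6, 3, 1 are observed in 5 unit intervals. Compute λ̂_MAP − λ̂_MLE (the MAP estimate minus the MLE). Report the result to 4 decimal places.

Σxᵢ = 18. Posterior is Gamma(24, 11); MAP = (24−1)/11 = 23/11 ≈ 2.09091.
MLE = x̄ = 18/5 ≈ 3.60000.
Difference = 23/11 − 18/5 = -83/55 ≈ -1.5091.

MAP − MLE = -1.5091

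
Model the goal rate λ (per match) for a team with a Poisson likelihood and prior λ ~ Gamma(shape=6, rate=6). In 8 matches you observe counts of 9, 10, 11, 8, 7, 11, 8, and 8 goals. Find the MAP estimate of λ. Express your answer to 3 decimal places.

λ̂_MAP = 5.500

Σxᵢ = 9+10+11+8+7+11+8+8 = 72, with n = 8.
Posterior ∝ λ^5e^(−6λ) · λ^72e^(−8λ) = λ^77e^(−14λ), i.e. Gamma(shape=78, rate=14).
The mode of a Gamma(a, b) with a ≥ 1 (shape–rate) is (a−1)/b = 77/14 ≈ 5.500.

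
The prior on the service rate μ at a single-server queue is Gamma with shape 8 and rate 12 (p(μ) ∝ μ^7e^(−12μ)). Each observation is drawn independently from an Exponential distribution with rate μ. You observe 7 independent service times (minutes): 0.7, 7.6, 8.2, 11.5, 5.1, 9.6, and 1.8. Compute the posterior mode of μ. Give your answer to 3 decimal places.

μ̂_MAP = 0.248

The Exponential(rate=μ) likelihood is ∝ μ^n e^(−μΣtᵢ). Here n = 7 and Σtᵢ = 0.7 + 7.6 + 8.2 + 11.5 + 5.1 + 9.6 + 1.8 = 44.5.
Posterior ∝ μ^7e^(−12μ) · μ^7e^(−44.5μ) = μ^14e^(−56.5μ), i.e. Gamma(15, 56.5).
Mode = (a−1)/b = 14/56.5 ≈ 0.248.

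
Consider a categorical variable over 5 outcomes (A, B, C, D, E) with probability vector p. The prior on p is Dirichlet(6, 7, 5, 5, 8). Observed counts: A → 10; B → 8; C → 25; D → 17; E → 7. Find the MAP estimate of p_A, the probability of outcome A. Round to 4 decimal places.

The posterior is Dirichlet(αᵢ + nᵢ) = Dirichlet(16, 15, 30, 22, 15).
For a Dirichlet(a₁,…,a_K) with all aᵢ > 1, the mode has j-th component (aⱼ − 1)/(Σaᵢ − K).
Here Σaᵢ = 98 and K = 5, so p_A = (16 − 1)/(98 − 5) = 15/93 ≈ 0.1613.

MAP estimate of p_A = 0.1613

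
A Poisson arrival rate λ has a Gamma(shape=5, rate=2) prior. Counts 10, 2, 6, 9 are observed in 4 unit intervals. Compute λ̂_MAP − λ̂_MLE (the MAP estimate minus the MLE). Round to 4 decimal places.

MAP − MLE = -1.5833

Σxᵢ = 27. Posterior is Gamma(32, 6); MAP = (32−1)/6 = 31/6 ≈ 5.16667.
MLE = x̄ = 27/4 ≈ 6.75000.
Difference = 31/6 − 27/4 = -19/12 ≈ -1.5833.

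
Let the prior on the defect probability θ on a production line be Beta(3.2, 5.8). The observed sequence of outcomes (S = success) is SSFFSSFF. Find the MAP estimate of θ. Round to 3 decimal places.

Prior: Beta(3.2, 5.8).
Data: 4 successes in 8 trials (from the sequence). The binomial likelihood contributes θ^4(1−θ)^4, so the posterior is Beta(3.2+4, 5.8+4) = Beta(7.2, 9.8).
For Beta(a, b) with a, b > 1 the mode is (a−1)/(a+b−2) = 6.2/15 ≈ 0.413.

θ̂_MAP = 0.413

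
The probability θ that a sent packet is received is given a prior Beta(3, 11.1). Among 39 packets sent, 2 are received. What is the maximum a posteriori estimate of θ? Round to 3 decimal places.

Prior: Beta(3, 11.1).
Data: 2 successes in 39 trials. The binomial likelihood contributes θ^2(1−θ)^37, so the posterior is Beta(3+2, 11.1+37) = Beta(5, 48.1).
For Beta(a, b) with a, b > 1 the mode is (a−1)/(a+b−2) = 4/51.1 ≈ 0.078.

θ̂_MAP = 0.078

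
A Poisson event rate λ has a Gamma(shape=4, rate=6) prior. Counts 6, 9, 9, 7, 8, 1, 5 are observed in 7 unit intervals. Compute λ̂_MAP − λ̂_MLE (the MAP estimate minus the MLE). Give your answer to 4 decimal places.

Σxᵢ = 45. Posterior is Gamma(49, 13); MAP = (49−1)/13 = 48/13 ≈ 3.69231.
MLE = x̄ = 45/7 ≈ 6.42857.
Difference = 48/13 − 45/7 = -249/91 ≈ -2.7363.

MAP − MLE = -2.7363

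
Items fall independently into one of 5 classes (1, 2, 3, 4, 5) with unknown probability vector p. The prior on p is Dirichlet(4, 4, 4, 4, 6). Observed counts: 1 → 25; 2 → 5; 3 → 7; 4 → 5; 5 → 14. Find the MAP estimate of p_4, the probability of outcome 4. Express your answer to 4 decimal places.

MAP estimate: 0.1096

The posterior is Dirichlet(αᵢ + nᵢ) = Dirichlet(29, 9, 11, 9, 20).
For a Dirichlet(a₁,…,a_K) with all aᵢ > 1, the mode has j-th component (aⱼ − 1)/(Σaᵢ − K).
Here Σaᵢ = 78 and K = 5, so p_4 = (9 − 1)/(78 − 5) = 8/73 ≈ 0.1096.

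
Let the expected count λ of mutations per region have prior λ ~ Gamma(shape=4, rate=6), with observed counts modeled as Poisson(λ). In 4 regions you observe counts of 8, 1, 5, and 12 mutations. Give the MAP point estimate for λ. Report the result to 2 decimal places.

λ̂_MAP = 2.90

Σxᵢ = 8+1+5+12 = 26, with n = 4.
Posterior ∝ λ^3e^(−6λ) · λ^26e^(−4λ) = λ^29e^(−10λ), i.e. Gamma(shape=30, rate=10).
The mode of a Gamma(a, b) with a ≥ 1 (shape–rate) is (a−1)/b = 29/10 ≈ 2.90.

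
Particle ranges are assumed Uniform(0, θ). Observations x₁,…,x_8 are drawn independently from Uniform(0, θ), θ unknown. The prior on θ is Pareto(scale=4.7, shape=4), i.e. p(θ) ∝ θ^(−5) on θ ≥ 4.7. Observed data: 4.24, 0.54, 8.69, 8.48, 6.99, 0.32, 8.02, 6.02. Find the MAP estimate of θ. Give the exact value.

θ̂_MAP = 8.69

The Uniform(0, θ) likelihood is θ^(−n) for θ ≥ max(xᵢ), zero otherwise. Here max(xᵢ) = 8.69.
Posterior ∝ θ^(−5) · θ^(−8) = θ^(−13) on θ ≥ max(4.7, 8.69) = 8.69.
This density is strictly decreasing in θ, so the posterior mode lies at the lower boundary of the support.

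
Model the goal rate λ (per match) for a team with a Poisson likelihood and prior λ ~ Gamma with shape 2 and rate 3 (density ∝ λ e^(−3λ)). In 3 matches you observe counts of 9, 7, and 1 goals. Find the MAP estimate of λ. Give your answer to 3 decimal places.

λ̂_MAP = 3.000

Σxᵢ = 9+7+1 = 17, with n = 3.
Posterior ∝ λe^(−3λ) · λ^17e^(−3λ) = λ^18e^(−6λ), i.e. Gamma(shape=19, rate=6).
The mode of a Gamma(a, b) with a ≥ 1 (shape–rate) is (a−1)/b = 18/6 ≈ 3.000.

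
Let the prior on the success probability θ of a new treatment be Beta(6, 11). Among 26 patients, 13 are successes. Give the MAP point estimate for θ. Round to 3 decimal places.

Prior: Beta(6, 11).
Data: 13 successes in 26 trials. The binomial likelihood contributes θ^13(1−θ)^13, so the posterior is Beta(6+13, 11+13) = Beta(19, 24).
For Beta(a, b) with a, b > 1 the mode is (a−1)/(a+b−2) = 18/41 ≈ 0.439.

θ̂_MAP = 0.439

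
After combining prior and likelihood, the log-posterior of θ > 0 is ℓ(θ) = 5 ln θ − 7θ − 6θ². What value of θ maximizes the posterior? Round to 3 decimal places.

ℓ'(θ) = 5/θ − 7 − 12θ. Setting this to zero and multiplying by θ: 12θ² + 7θ − 5 = 0.
θ = (−7 + √(7² + 4·12·5)) / (2·12) = (−7 + √289) / 24 = (−7 + 17)/24 = 5/12.
ℓ''(θ) = −5/θ² − 12 < 0, confirming a maximum.

θ̂_MAP = 0.417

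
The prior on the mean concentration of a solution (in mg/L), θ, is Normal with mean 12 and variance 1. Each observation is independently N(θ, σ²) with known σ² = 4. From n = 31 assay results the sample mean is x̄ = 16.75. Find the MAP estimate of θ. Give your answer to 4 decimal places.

n = 31, x̄ = 16.75.
For a Normal prior and Normal likelihood with known variance, the posterior is Normal; its mode equals its mean, the precision-weighted average.
Prior precision 1/σ₀² = 1/1 = 1; data precision n/σ² = 31/4 = 7.75.
θ̂ = (1·12 + 7.75·16.75) / (1 + 7.75) = 141.8125/8.75 = 2269/140 ≈ 16.2071.

θ̂_MAP = 16.2071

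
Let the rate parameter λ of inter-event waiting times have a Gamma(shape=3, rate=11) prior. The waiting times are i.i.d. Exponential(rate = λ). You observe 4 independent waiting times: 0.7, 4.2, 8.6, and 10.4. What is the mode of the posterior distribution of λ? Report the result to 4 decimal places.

λ̂_MAP = 0.1719

The Exponential(rate=λ) likelihood is ∝ λ^n e^(−λΣtᵢ). Here n = 4 and Σtᵢ = 0.7 + 4.2 + 8.6 + 10.4 = 23.9.
Posterior ∝ λ^2e^(−11λ) · λ^4e^(−23.9λ) = λ^6e^(−34.9λ), i.e. Gamma(7, 34.9).
Mode = (a−1)/b = 6/34.9 ≈ 0.1719.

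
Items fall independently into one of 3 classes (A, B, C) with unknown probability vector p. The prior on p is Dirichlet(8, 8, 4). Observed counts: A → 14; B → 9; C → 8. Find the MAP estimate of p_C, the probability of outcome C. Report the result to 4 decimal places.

The posterior is Dirichlet(αᵢ + nᵢ) = Dirichlet(22, 17, 12).
For a Dirichlet(a₁,…,a_K) with all aᵢ > 1, the mode has j-th component (aⱼ − 1)/(Σaᵢ − K).
Here Σaᵢ = 51 and K = 3, so p_C = (12 − 1)/(51 − 3) = 11/48 ≈ 0.2292.

MAP estimate of p_C = 0.2292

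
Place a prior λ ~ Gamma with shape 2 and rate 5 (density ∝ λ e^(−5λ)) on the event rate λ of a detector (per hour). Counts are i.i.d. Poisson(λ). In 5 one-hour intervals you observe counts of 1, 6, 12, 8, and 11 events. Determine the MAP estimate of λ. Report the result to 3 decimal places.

Σxᵢ = 1+6+12+8+11 = 38, with n = 5.
Posterior ∝ λe^(−5λ) · λ^38e^(−5λ) = λ^39e^(−10λ), i.e. Gamma(shape=40, rate=10).
The mode of a Gamma(a, b) with a ≥ 1 (shape–rate) is (a−1)/b = 39/10 ≈ 3.900.

λ̂_MAP = 3.900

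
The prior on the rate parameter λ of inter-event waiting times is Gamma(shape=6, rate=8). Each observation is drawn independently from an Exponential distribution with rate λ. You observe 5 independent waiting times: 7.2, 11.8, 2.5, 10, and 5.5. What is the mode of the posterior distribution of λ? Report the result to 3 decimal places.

The Exponential(rate=λ) likelihood is ∝ λ^n e^(−λΣtᵢ). Here n = 5 and Σtᵢ = 7.2 + 11.8 + 2.5 + 10 + 5.5 = 37.
Posterior ∝ λ^5e^(−8λ) · λ^5e^(−37λ) = λ^10e^(−45λ), i.e. Gamma(11, 45).
Mode = (a−1)/b = 10/45 ≈ 0.222.

λ̂_MAP = 0.222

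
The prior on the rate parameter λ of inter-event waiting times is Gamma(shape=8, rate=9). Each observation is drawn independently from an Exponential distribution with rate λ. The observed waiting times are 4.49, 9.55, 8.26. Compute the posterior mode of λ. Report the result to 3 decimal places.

The Exponential(rate=λ) likelihood is ∝ λ^n e^(−λΣtᵢ). Here n = 3 and Σtᵢ = 4.49 + 9.55 + 8.26 = 22.30.
Posterior ∝ λ^7e^(−9λ) · λ^3e^(−22.30λ) = λ^10e^(−31.30λ), i.e. Gamma(11, 31.30).
Mode = (a−1)/b = 10/31.30 ≈ 0.319.

λ̂_MAP = 0.319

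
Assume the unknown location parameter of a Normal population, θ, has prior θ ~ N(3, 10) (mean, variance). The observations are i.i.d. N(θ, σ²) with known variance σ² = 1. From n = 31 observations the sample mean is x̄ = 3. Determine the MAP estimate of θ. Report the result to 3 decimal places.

θ̂_MAP = 3.000

n = 31, x̄ = 3.
For a Normal prior and Normal likelihood with known variance, the posterior is Normal; its mode equals its mean, the precision-weighted average.
Prior precision 1/σ₀² = 1/10 = 0.1; data precision n/σ² = 31/1 = 31.
θ̂ = (0.1·3 + 31·3) / (0.1 + 31) = 93.3/31.1 = 3.000.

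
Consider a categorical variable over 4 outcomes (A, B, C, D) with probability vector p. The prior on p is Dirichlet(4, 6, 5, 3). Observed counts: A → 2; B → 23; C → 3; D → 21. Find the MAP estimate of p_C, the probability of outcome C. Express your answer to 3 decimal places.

The posterior is Dirichlet(αᵢ + nᵢ) = Dirichlet(6, 29, 8, 24).
For a Dirichlet(a₁,…,a_K) with all aᵢ > 1, the mode has j-th component (aⱼ − 1)/(Σaᵢ − K).
Here Σaᵢ = 67 and K = 4, so p_C = (8 − 1)/(67 − 4) = 7/63 ≈ 0.111.

MAP estimate of p_C = 0.111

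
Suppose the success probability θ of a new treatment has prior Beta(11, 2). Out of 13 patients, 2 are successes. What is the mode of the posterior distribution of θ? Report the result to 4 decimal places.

θ̂_MAP = 0.5000

Prior: Beta(11, 2).
Data: 2 successes in 13 trials. The binomial likelihood contributes θ^2(1−θ)^11, so the posterior is Beta(11+2, 2+11) = Beta(13, 13).
For Beta(a, b) with a, b > 1 the mode is (a−1)/(a+b−2) = 12/24 ≈ 0.5000.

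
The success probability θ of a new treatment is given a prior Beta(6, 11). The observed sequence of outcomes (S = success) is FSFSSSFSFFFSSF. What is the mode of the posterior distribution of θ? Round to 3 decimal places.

θ̂_MAP = 0.414

Prior: Beta(6, 11).
Data: 7 successes in 14 trials (from the sequence). The binomial likelihood contributes θ^7(1−θ)^7, so the posterior is Beta(6+7, 11+7) = Beta(13, 18).
For Beta(a, b) with a, b > 1 the mode is (a−1)/(a+b−2) = 12/29 ≈ 0.414.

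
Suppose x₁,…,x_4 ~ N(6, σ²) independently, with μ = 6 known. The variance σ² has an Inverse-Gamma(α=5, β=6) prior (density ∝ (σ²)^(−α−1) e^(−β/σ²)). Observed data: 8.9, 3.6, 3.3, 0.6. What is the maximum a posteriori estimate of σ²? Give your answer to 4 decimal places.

Sum of squared deviations about the known mean: SS = (8.9−6)² + (3.6−6)² + (3.3−6)² + (0.6−6)² = 50.62.
The Normal likelihood contributes (σ²)^(−n/2) exp(−SS/(2σ²)), so the posterior is Inverse-Gamma(α + n/2, β + SS/2) = Inverse-Gamma(7, 31.31).
The mode of Inverse-Gamma(a, b) is b/(a+1) = 31.31/8 ≈ 3.9138.

σ̂²_MAP = 3.9138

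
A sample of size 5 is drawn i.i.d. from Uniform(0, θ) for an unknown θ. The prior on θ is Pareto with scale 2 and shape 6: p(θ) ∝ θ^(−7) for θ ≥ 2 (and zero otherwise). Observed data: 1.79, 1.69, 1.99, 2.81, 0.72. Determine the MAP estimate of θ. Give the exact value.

θ̂_MAP = 2.81

The Uniform(0, θ) likelihood is θ^(−n) for θ ≥ max(xᵢ), zero otherwise. Here max(xᵢ) = 2.81.
Posterior ∝ θ^(−7) · θ^(−5) = θ^(−12) on θ ≥ max(2, 2.81) = 2.81.
This density is strictly decreasing in θ, so the posterior mode lies at the lower boundary of the support.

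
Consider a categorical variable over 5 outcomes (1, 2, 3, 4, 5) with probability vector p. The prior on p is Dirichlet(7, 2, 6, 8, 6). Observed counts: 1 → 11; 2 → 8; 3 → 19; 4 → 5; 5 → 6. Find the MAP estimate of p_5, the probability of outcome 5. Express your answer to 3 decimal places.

MAP estimate: 0.151

The posterior is Dirichlet(αᵢ + nᵢ) = Dirichlet(18, 10, 25, 13, 12).
For a Dirichlet(a₁,…,a_K) with all aᵢ > 1, the mode has j-th component (aⱼ − 1)/(Σaᵢ − K).
Here Σaᵢ = 78 and K = 5, so p_5 = (12 − 1)/(78 − 5) = 11/73 ≈ 0.151.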